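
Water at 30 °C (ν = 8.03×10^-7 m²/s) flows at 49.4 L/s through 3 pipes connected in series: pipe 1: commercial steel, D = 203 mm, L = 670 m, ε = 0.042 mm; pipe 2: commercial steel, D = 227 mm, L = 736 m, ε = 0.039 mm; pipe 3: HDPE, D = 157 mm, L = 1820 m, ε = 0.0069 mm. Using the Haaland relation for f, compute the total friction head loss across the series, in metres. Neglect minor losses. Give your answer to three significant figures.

Pipe 1: V = 1.526 m/s, Re = 3.86×10^5, ε/D = 2.07×10^-4, f = 0.01571, h_1 = f(L/D)V²/2g = 6.156 m
Pipe 2: V = 1.221 m/s, Re = 3.45×10^5, ε/D = 1.72×10^-4, f = 0.01559, h_2 = f(L/D)V²/2g = 3.838 m
Pipe 3: V = 2.552 m/s, Re = 4.99×10^5, ε/D = 4.39×10^-5, f = 0.01360, h_3 = f(L/D)V²/2g = 52.33 m
Series → Q common, losses add: H = Σh = 62.33 m

H ≈ 62.3 m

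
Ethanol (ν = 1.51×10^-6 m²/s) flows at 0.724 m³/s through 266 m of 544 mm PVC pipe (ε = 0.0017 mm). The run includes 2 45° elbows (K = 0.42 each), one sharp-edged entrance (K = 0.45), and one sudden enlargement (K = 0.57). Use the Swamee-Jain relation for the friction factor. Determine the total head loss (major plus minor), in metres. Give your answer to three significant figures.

H_L ≈ 3.69 m

V = 4Q/(πD²) = 3.115 m/s; V²/2g = 0.4945 m
Re = 1.12×10^6, ε/D = 3.12×10^-6 → f = 0.01147 (Swamee-Jain)
Major: h_f = f(L/D)·V²/2g = 0.01147·489.0·0.4945 = 2.774 m
Minor: ΣK = 1.86; h_m = ΣK·V²/2g = 0.9198 m
Total H_L = 2.774 + 0.9198 = 3.693 m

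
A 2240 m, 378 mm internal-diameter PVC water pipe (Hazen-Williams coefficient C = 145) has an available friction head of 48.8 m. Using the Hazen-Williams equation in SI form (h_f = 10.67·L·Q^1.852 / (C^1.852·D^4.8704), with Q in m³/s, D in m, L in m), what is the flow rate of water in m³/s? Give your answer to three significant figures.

Rearranging: Q = [h_f·C^1.852·D^4.8704 / (10.67·L)]^(1/1.852)
Q = [48.8·145^1.852·0.378^4.8704 / (10.67·2240)]^0.540 = 0.3961 m³/s

Q ≈ 0.396 m³/s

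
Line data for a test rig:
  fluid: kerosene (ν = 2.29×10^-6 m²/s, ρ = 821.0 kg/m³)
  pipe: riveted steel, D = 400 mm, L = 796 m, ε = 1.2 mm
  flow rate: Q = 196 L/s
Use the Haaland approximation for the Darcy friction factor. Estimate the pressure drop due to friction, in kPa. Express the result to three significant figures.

Δp ≈ 53.0 kPa

V = 4Q/(πD²) = 4·0.196/(π·0.400²) = 1.560 m/s
Re = VD/ν = 1.560·0.400/2.29×10^-6 = 2.72×10^5 → turbulent
ε/D = 1.2/400 = 0.00300
Haaland: f = 0.02666
h_f = f(L/D)V²/(2g) = 0.02666·(796/0.400)·1.560²/(2·9.81) = 6.579 m
Δp = ρg·h_f = 821.0·9.81·6.579 = 52.98 kPa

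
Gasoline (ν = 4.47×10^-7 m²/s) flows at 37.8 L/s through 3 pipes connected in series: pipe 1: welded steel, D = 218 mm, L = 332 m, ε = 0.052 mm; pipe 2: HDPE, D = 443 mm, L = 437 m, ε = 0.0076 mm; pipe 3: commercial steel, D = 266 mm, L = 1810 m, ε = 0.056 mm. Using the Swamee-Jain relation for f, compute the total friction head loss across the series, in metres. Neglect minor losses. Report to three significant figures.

Pipe 1: V = 1.013 m/s, Re = 4.94×10^5, ε/D = 2.39×10^-4, f = 0.01588, h_1 = f(L/D)V²/2g = 1.264 m
Pipe 2: V = 0.2452 m/s, Re = 2.43×10^5, ε/D = 1.72×10^-5, f = 0.01514, h_2 = f(L/D)V²/2g = 0.04577 m
Pipe 3: V = 0.6802 m/s, Re = 4.05×10^5, ε/D = 2.11×10^-4, f = 0.01590, h_3 = f(L/D)V²/2g = 2.552 m
Series → Q common, losses add: H = Σh = 3.862 m

H ≈ 3.86 m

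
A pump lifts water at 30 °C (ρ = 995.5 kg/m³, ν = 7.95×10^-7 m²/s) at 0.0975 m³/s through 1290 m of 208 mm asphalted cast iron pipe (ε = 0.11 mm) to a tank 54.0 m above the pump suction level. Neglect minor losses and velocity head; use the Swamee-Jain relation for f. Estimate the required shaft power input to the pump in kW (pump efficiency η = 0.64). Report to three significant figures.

V = 4Q/(πD²) = 2.869 m/s; Re = 7.51×10^5; ε/D = 5.29×10^-4; f = 0.01765
h_f = f(L/D)V²/2g = 45.94 m
Total head H = z + h_f = 54.0 + 45.94 = 99.94 m
P_hyd = ρgQH = 995.5·9.81·0.0975·99.94 = 95.16 kW
P_shaft = P_hyd/η = 95.16/0.64 = 148.7 kW

P_shaft ≈ 149 kW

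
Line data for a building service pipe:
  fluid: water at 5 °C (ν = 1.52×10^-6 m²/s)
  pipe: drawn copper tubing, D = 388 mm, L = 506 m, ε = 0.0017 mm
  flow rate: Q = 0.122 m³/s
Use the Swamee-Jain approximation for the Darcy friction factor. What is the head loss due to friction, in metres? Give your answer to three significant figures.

V = 4Q/(πD²) = 4·0.122/(π·0.388²) = 1.032 m/s
Re = VD/ν = 1.032·0.388/1.52×10^-6 = 2.63×10^5 → turbulent
ε/D = 0.0017/388 = 4.38×10^-6
Swamee-Jain: f = 0.01478
h_f = f(L/D)V²/(2g) = 0.01478·(506/0.388)·1.032²/(2·9.81) = 1.046 m

h_f ≈ 1.05 m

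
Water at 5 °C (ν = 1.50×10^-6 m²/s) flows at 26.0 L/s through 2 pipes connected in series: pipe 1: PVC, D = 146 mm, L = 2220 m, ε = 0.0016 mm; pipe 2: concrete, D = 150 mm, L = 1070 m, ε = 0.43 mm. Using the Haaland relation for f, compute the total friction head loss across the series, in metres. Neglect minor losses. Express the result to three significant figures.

H ≈ 51.7 m

Pipe 1: V = 1.553 m/s, Re = 1.51×10^5, ε/D = 1.10×10^-5, f = 0.01643, h_1 = f(L/D)V²/2g = 30.72 m
Pipe 2: V = 1.471 m/s, Re = 1.47×10^5, ε/D = 0.00287, f = 0.02672, h_2 = f(L/D)V²/2g = 21.03 m
Series → Q common, losses add: H = Σh = 51.75 m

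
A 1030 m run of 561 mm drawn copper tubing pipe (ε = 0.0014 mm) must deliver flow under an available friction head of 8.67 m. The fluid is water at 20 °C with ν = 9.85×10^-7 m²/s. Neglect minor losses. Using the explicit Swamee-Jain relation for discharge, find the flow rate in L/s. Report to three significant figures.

Q ≈ 725 L/s

Swamee-Jain (Type II): Q = -0.965·√(gD⁵h_f/L)·ln[ε/(3.7D) + √(3.17ν²L/(gD³h_f))]
√(gD⁵h_f/L) = √(9.81·0.561⁵·8.67/1030) = 0.06774
ε/(3.7D) = 6.74×10^-7; √(3.17ν²L/(gD³h_f)) = 1.45×10^-5
Q = -0.965·0.06774·ln(1.520×10^-5) = 0.7252 m³/s
Check: V = 2.93 m/s, Re = 1.67×10^6, f = 0.01075, h_f = 8.66 m ≈ 8.67 m ✓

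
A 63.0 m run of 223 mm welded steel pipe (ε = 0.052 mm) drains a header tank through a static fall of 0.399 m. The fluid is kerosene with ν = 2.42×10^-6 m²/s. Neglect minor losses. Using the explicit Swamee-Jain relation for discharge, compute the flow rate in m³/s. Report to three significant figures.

Q ≈ 0.0474 m³/s

Swamee-Jain (Type II): Q = -0.965·√(gD⁵h_f/L)·ln[ε/(3.7D) + √(3.17ν²L/(gD³h_f))]
√(gD⁵h_f/L) = √(9.81·0.223⁵·0.399/63.0) = 0.005853
ε/(3.7D) = 6.30×10^-5; √(3.17ν²L/(gD³h_f)) = 1.64×10^-4
Q = -0.965·0.005853·ln(2.272×10^-4) = 0.04739 m³/s
Check: V = 1.21 m/s, Re = 1.12×10^5, f = 0.01883, h_f = 0.399 m ≈ 0.399 m ✓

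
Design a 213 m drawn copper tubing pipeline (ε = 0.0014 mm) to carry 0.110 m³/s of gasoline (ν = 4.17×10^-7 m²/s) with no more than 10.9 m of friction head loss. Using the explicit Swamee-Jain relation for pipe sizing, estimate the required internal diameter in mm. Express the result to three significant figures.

D ≈ 185 mm

Swamee-Jain (Type III): D = 0.66·[ε^1.25·(LQ²/(gh_f))^4.75 + ν·Q^9.4·(L/(gh_f))^5.2]^0.04
LQ²/(gh_f) = 0.02410; L/(gh_f) = 1.992
Term 1 = ε^1.25·(…)^4.75 = 9.94×10^-16; Term 2 = ν·Q^9.4·(…)^5.2 = 1.46×10^-14
D = 0.66·(9.94×10^-16 + 1.46×10^-14)^0.04 = 0.1851 m = 185 mm
Check: V = 4.09 m/s, Re = 1.81×10^6, f = 0.01080, h_f = 10.6 m ≈ 10.9 m ✓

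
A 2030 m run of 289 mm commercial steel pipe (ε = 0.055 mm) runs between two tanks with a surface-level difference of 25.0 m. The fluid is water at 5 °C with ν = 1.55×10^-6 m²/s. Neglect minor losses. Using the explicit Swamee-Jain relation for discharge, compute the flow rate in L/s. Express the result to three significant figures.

Swamee-Jain (Type II): Q = -0.965·√(gD⁵h_f/L)·ln[ε/(3.7D) + √(3.17ν²L/(gD³h_f))]
√(gD⁵h_f/L) = √(9.81·0.289⁵·25.0/2030) = 0.01561
ε/(3.7D) = 5.14×10^-5; √(3.17ν²L/(gD³h_f)) = 5.11×10^-5
Q = -0.965·0.01561·ln(1.025×10^-4) = 0.1383 m³/s
Check: V = 2.11 m/s, Re = 3.93×10^5, f = 0.01577, h_f = 25.1 m ≈ 25.0 m ✓

Q ≈ 138 L/s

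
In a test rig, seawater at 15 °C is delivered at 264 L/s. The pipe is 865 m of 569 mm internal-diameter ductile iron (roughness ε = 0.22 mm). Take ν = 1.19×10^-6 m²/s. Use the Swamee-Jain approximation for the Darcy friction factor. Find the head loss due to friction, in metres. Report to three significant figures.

h_f ≈ 1.42 m

V = 4Q/(πD²) = 4·0.264/(π·0.569²) = 1.038 m/s
Re = VD/ν = 1.038·0.569/1.19×10^-6 = 4.96×10^5 → turbulent
ε/D = 0.22/569 = 3.87×10^-4
Swamee-Jain: f = 0.01703
h_f = f(L/D)V²/(2g) = 0.01703·(865/0.569)·1.038²/(2·9.81) = 1.422 m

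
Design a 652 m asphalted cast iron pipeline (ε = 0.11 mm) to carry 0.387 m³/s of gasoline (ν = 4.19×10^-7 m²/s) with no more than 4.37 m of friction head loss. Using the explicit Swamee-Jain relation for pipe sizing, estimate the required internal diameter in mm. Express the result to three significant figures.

D ≈ 492 mm

Swamee-Jain (Type III): D = 0.66·[ε^1.25·(LQ²/(gh_f))^4.75 + ν·Q^9.4·(L/(gh_f))^5.2]^0.04
LQ²/(gh_f) = 2.278; L/(gh_f) = 15.21
Term 1 = ε^1.25·(…)^4.75 = 5.62×10^-4; Term 2 = ν·Q^9.4·(…)^5.2 = 7.83×10^-5
D = 0.66·(5.62×10^-4 + 7.83×10^-5)^0.04 = 0.4918 m = 492 mm
Check: V = 2.04 m/s, Re = 2.39×10^6, f = 0.01452, h_f = 4.07 m ≈ 4.37 m ✓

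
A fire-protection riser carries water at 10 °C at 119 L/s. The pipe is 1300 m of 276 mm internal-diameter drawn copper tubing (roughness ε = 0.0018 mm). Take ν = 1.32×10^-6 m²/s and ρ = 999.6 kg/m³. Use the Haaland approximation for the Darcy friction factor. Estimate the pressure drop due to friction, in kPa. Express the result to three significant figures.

V = 4Q/(πD²) = 4·0.119/(π·0.276²) = 1.989 m/s
Re = VD/ν = 1.989·0.276/1.32×10^-6 = 4.16×10^5 → turbulent
ε/D = 0.0018/276 = 6.52×10^-6
Haaland: f = 0.01357
h_f = f(L/D)V²/(2g) = 0.01357·(1300/0.276)·1.989²/(2·9.81) = 12.89 m
Δp = ρg·h_f = 999.6·9.81·12.89 = 126.4 kPa

Δp ≈ 126 kPa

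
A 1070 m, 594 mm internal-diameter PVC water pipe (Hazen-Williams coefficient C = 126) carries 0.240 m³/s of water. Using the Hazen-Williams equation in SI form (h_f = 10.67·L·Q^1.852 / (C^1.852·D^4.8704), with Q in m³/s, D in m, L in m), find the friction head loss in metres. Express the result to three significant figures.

h_f ≈ 1.32 m

h_f = 10.67·1070·0.240^1.852 / (126^1.852·0.594^4.8704) = 1.323 m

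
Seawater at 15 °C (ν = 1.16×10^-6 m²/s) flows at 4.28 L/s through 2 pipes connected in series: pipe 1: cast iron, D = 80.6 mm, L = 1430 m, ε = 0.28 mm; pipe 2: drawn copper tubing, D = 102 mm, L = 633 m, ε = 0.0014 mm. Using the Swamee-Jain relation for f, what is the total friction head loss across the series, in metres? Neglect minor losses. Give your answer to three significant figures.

H ≈ 20.6 m

Pipe 1: V = 0.8388 m/s, Re = 5.83×10^4, ε/D = 0.00347, f = 0.02955, h_1 = f(L/D)V²/2g = 18.80 m
Pipe 2: V = 0.5238 m/s, Re = 4.61×10^4, ε/D = 1.37×10^-5, f = 0.02120, h_2 = f(L/D)V²/2g = 1.840 m
Series → Q common, losses add: H = Σh = 20.64 m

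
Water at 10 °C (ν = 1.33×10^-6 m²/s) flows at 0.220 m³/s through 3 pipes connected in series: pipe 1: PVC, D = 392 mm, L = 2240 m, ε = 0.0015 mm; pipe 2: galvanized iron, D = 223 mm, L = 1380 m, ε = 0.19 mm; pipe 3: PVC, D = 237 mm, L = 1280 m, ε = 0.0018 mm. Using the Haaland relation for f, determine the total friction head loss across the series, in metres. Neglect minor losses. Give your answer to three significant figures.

H ≈ 287 m

Pipe 1: V = 1.823 m/s, Re = 5.37×10^5, ε/D = 3.83×10^-6, f = 0.01294, h_1 = f(L/D)V²/2g = 12.52 m
Pipe 2: V = 5.633 m/s, Re = 9.44×10^5, ε/D = 8.52×10^-4, f = 0.01925, h_2 = f(L/D)V²/2g = 192.6 m
Pipe 3: V = 4.987 m/s, Re = 8.89×10^5, ε/D = 7.59×10^-6, f = 0.01194, h_3 = f(L/D)V²/2g = 81.76 m
Series → Q common, losses add: H = Σh = 286.9 m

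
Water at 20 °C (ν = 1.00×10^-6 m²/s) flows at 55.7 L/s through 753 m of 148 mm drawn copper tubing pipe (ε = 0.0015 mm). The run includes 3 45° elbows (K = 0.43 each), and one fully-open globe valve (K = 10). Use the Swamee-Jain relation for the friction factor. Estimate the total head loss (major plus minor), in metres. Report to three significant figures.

H_L ≈ 42.3 m

V = 4Q/(πD²) = 3.238 m/s; V²/2g = 0.5343 m
Re = 4.79×10^5, ε/D = 1.01×10^-5 → f = 0.01335 (Swamee-Jain)
Major: h_f = f(L/D)·V²/2g = 0.01335·5088·0.5343 = 36.29 m
Minor: ΣK = 11.3; h_m = ΣK·V²/2g = 6.032 m
Total H_L = 36.29 + 6.032 = 42.32 m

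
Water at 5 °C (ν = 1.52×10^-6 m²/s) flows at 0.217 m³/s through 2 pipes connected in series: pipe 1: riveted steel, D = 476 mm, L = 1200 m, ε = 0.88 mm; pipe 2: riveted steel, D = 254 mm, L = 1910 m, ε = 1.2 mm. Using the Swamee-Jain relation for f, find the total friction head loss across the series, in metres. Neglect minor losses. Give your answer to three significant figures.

Pipe 1: V = 1.219 m/s, Re = 3.82×10^5, ε/D = 0.00185, f = 0.02357, h_1 = f(L/D)V²/2g = 4.504 m
Pipe 2: V = 4.283 m/s, Re = 7.16×10^5, ε/D = 0.00472, f = 0.03007, h_2 = f(L/D)V²/2g = 211.4 m
Series → Q common, losses add: H = Σh = 215.9 m

H ≈ 216 m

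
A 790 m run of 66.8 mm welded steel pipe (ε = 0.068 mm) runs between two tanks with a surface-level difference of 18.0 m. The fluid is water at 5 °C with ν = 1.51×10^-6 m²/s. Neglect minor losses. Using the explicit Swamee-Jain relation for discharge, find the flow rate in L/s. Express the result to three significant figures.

Q ≈ 3.90 L/s

Swamee-Jain (Type II): Q = -0.965·√(gD⁵h_f/L)·ln[ε/(3.7D) + √(3.17ν²L/(gD³h_f))]
√(gD⁵h_f/L) = √(9.81·0.0668⁵·18.0/790) = 5.453×10^-4
ε/(3.7D) = 2.75×10^-4; √(3.17ν²L/(gD³h_f)) = 3.29×10^-4
Q = -0.965·5.453×10^-4·ln(6.045×10^-4) = 0.003900 m³/s
Check: V = 1.11 m/s, Re = 4.92×10^4, f = 0.02428, h_f = 18.1 m ≈ 18.0 m ✓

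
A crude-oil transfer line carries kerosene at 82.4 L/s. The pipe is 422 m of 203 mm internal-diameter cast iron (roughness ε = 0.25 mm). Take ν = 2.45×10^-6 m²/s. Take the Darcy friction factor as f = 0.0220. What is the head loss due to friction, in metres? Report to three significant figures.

V = 4Q/(πD²) = 4·0.0824/(π·0.203²) = 2.546 m/s
h_f = f(L/D)V²/(2g) = 0.02200·(422/0.203)·2.546²/(2·9.81) = 15.11 m

h_f ≈ 15.1 m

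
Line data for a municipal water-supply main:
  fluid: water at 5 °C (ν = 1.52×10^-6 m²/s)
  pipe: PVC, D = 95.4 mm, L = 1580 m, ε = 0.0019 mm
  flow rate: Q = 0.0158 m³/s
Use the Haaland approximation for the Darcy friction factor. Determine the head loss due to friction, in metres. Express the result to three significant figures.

h_f ≈ 69.1 m

V = 4Q/(πD²) = 4·0.0158/(π·0.0954²) = 2.210 m/s
Re = VD/ν = 2.210·0.0954/1.52×10^-6 = 1.39×10^5 → turbulent
ε/D = 0.0019/95.4 = 1.99×10^-5
Haaland: f = 0.01676
h_f = f(L/D)V²/(2g) = 0.01676·(1580/0.0954)·2.210²/(2·9.81) = 69.13 m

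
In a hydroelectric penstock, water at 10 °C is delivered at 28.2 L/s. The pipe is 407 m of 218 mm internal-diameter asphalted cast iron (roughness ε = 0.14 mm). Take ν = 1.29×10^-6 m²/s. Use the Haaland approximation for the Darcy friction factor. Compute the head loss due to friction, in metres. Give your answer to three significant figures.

h_f ≈ 1.09 m

V = 4Q/(πD²) = 4·0.0282/(π·0.218²) = 0.7555 m/s
Re = VD/ν = 0.7555·0.218/1.29×10^-6 = 1.28×10^5 → turbulent
ε/D = 0.14/218 = 6.42×10^-4
Haaland: f = 0.02011
h_f = f(L/D)V²/(2g) = 0.02011·(407/0.218)·0.7555²/(2·9.81) = 1.093 m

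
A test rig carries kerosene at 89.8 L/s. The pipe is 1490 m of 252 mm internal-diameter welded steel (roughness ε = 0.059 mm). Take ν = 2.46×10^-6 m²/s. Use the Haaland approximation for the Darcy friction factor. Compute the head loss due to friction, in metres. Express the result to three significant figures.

V = 4Q/(πD²) = 4·0.0898/(π·0.252²) = 1.800 m/s
Re = VD/ν = 1.800·0.252/2.46×10^-6 = 1.84×10^5 → turbulent
ε/D = 0.059/252 = 2.34×10^-4
Haaland: f = 0.01727
h_f = f(L/D)V²/(2g) = 0.01727·(1490/0.252)·1.800²/(2·9.81) = 16.87 m

h_f ≈ 16.9 m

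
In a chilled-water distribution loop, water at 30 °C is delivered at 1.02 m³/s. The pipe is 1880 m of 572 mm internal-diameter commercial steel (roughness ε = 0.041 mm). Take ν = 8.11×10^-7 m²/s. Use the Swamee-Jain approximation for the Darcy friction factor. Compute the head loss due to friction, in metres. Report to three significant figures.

V = 4Q/(πD²) = 4·1.02/(π·0.572²) = 3.969 m/s
Re = VD/ν = 3.969·0.572/8.11×10^-7 = 2.80×10^6 → turbulent
ε/D = 0.041/572 = 7.17×10^-5
Swamee-Jain: f = 0.01210
h_f = f(L/D)V²/(2g) = 0.01210·(1880/0.572)·3.969²/(2·9.81) = 31.92 m

h_f ≈ 31.9 m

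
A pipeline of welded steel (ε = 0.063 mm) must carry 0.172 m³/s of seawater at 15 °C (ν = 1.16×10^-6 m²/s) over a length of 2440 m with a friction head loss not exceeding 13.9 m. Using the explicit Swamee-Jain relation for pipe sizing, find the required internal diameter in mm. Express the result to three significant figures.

D ≈ 370 mm

Swamee-Jain (Type III): D = 0.66·[ε^1.25·(LQ²/(gh_f))^4.75 + ν·Q^9.4·(L/(gh_f))^5.2]^0.04
LQ²/(gh_f) = 0.5294; L/(gh_f) = 17.89
Term 1 = ε^1.25·(…)^4.75 = 2.74×10^-7; Term 2 = ν·Q^9.4·(…)^5.2 = 2.47×10^-7
D = 0.66·(2.74×10^-7 + 2.47×10^-7)^0.04 = 0.3700 m = 370 mm
Check: V = 1.60 m/s, Re = 5.10×10^5, f = 0.01520, h_f = 13.1 m ≈ 13.9 m ✓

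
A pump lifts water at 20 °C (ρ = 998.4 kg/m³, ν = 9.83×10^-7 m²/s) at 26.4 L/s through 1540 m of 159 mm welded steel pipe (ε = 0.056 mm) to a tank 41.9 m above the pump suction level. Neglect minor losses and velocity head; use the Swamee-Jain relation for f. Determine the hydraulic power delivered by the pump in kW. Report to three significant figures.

V = 4Q/(πD²) = 1.330 m/s; Re = 2.15×10^5; ε/D = 3.52×10^-4; f = 0.01797
h_f = f(L/D)V²/2g = 15.68 m
Total head H = z + h_f = 41.9 + 15.68 = 57.58 m
P_hyd = ρgQH = 998.4·9.81·0.0264·57.58 = 14.89 kW

P_hyd ≈ 14.9 kW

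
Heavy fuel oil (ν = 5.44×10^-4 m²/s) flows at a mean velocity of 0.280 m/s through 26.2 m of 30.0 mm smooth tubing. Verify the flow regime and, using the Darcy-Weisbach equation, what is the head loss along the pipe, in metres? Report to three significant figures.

Re = VD/ν = 0.280·0.03000/5.44×10^-4 = 15.4 → laminar (Re < 2300)
f = 64/Re = 4.145
h_f = f(L/D)V²/(2g) = 4.145·(26.2/0.03000)·0.280²/(2·9.81) = 14.46 m

h_f ≈ 14.5 m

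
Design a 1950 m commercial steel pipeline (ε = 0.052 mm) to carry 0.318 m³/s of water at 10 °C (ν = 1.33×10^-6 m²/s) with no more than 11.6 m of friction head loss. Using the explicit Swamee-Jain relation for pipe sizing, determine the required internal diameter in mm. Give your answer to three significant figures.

D ≈ 462 mm

Swamee-Jain (Type III): D = 0.66·[ε^1.25·(LQ²/(gh_f))^4.75 + ν·Q^9.4·(L/(gh_f))^5.2]^0.04
LQ²/(gh_f) = 1.733; L/(gh_f) = 17.14
Term 1 = ε^1.25·(…)^4.75 = 6.01×10^-5; Term 2 = ν·Q^9.4·(…)^5.2 = 7.29×10^-5
D = 0.66·(6.01×10^-5 + 7.29×10^-5)^0.04 = 0.4619 m = 462 mm
Check: V = 1.90 m/s, Re = 6.59×10^5, f = 0.01420, h_f = 11.0 m ≈ 11.6 m ✓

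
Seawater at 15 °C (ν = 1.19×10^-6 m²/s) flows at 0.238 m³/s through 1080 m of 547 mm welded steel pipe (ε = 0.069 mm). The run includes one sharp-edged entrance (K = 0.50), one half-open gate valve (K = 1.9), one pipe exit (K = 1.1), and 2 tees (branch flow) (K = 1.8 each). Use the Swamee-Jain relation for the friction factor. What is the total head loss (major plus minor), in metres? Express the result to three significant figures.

V = 4Q/(πD²) = 1.013 m/s; V²/2g = 0.05228 m
Re = 4.66×10^5, ε/D = 1.26×10^-4 → f = 0.01488 (Swamee-Jain)
Major: h_f = f(L/D)·V²/2g = 0.01488·1974·0.05228 = 1.536 m
Minor: ΣK = 7.10; h_m = ΣK·V²/2g = 0.3712 m
Total H_L = 1.536 + 0.3712 = 1.907 m

H_L ≈ 1.91 m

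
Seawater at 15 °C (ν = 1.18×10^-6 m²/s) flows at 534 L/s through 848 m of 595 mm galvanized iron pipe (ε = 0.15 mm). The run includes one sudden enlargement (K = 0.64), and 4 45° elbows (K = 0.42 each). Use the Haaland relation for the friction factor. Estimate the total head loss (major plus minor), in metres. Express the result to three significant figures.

V = 4Q/(πD²) = 1.921 m/s; V²/2g = 0.1880 m
Re = 9.68×10^5, ε/D = 2.52×10^-4 → f = 0.01517 (Haaland)
Major: h_f = f(L/D)·V²/2g = 0.01517·1425·0.1880 = 4.064 m
Minor: ΣK = 2.32; h_m = ΣK·V²/2g = 0.4361 m
Total H_L = 4.064 + 0.4361 = 4.500 m

H_L ≈ 4.50 m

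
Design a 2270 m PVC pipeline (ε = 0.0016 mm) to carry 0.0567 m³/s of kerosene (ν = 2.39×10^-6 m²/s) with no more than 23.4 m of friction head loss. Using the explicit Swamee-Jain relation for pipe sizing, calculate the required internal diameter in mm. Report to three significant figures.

D ≈ 215 mm

Swamee-Jain (Type III): D = 0.66·[ε^1.25·(LQ²/(gh_f))^4.75 + ν·Q^9.4·(L/(gh_f))^5.2]^0.04
LQ²/(gh_f) = 0.03179; L/(gh_f) = 9.889
Term 1 = ε^1.25·(…)^4.75 = 4.38×10^-15; Term 2 = ν·Q^9.4·(…)^5.2 = 6.87×10^-13
D = 0.66·(4.38×10^-15 + 6.87×10^-13)^0.04 = 0.2153 m = 215 mm
Check: V = 1.56 m/s, Re = 1.40×10^5, f = 0.01672, h_f = 21.8 m ≈ 23.4 m ✓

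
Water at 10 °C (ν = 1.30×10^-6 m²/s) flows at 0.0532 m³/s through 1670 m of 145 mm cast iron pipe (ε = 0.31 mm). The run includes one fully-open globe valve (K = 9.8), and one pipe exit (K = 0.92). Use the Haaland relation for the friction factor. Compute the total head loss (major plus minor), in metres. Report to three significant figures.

V = 4Q/(πD²) = 3.222 m/s; V²/2g = 0.5290 m
Re = 3.59×10^5, ε/D = 0.00214 → f = 0.02431 (Haaland)
Major: h_f = f(L/D)·V²/2g = 0.02431·11517·0.5290 = 148.1 m
Minor: ΣK = 10.7; h_m = ΣK·V²/2g = 5.671 m
Total H_L = 148.1 + 5.671 = 153.8 m

H_L ≈ 154 m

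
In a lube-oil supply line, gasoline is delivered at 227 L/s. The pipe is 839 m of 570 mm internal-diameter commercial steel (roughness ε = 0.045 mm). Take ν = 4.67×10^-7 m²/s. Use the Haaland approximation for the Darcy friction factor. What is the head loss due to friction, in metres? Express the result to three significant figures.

h_f ≈ 0.766 m

V = 4Q/(πD²) = 4·0.227/(π·0.570²) = 0.8896 m/s
Re = VD/ν = 0.8896·0.570/4.67×10^-7 = 1.09×10^6 → turbulent
ε/D = 0.045/570 = 7.89×10^-5
Haaland: f = 0.01291
h_f = f(L/D)V²/(2g) = 0.01291·(839/0.570)·0.8896²/(2·9.81) = 0.7664 m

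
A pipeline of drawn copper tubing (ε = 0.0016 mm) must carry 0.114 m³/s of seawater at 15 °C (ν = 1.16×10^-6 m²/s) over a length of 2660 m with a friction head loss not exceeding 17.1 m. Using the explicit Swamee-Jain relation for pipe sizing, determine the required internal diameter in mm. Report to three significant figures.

Swamee-Jain (Type III): D = 0.66·[ε^1.25·(LQ²/(gh_f))^4.75 + ν·Q^9.4·(L/(gh_f))^5.2]^0.04
LQ²/(gh_f) = 0.2061; L/(gh_f) = 15.86
Term 1 = ε^1.25·(…)^4.75 = 3.14×10^-11; Term 2 = ν·Q^9.4·(…)^5.2 = 2.76×10^-9
D = 0.66·(3.14×10^-11 + 2.76×10^-9)^0.04 = 0.3002 m = 300 mm
Check: V = 1.61 m/s, Re = 4.17×10^5, f = 0.01360, h_f = 15.9 m ≈ 17.1 m ✓

D ≈ 300 mm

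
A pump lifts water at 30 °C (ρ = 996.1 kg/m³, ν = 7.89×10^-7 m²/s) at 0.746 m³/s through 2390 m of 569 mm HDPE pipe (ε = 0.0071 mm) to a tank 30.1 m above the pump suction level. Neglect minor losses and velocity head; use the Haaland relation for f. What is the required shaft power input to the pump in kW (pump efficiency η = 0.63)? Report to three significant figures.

P_shaft ≈ 575 kW

V = 4Q/(πD²) = 2.934 m/s; Re = 2.12×10^6; ε/D = 1.25×10^-5; f = 0.01064
h_f = f(L/D)V²/2g = 19.60 m
Total head H = z + h_f = 30.1 + 19.60 = 49.70 m
P_hyd = ρgQH = 996.1·9.81·0.746·49.70 = 362.3 kW
P_shaft = P_hyd/η = 362.3/0.63 = 575.1 kW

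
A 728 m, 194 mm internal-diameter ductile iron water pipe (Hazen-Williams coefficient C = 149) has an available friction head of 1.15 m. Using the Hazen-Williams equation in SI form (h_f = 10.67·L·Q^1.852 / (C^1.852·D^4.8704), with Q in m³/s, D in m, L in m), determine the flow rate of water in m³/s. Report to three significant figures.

Q ≈ 0.0171 m³/s

Rearranging: Q = [h_f·C^1.852·D^4.8704 / (10.67·L)]^(1/1.852)
Q = [1.15·149^1.852·0.194^4.8704 / (10.67·728)]^0.540 = 0.01708 m³/s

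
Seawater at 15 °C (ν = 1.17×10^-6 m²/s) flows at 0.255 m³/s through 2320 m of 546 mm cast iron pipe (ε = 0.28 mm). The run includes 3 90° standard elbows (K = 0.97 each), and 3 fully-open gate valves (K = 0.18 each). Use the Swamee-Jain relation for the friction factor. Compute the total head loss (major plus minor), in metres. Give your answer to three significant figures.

H_L ≈ 4.79 m

V = 4Q/(πD²) = 1.089 m/s; V²/2g = 0.06045 m
Re = 5.08×10^5, ε/D = 5.13×10^-4 → f = 0.01784 (Swamee-Jain)
Major: h_f = f(L/D)·V²/2g = 0.01784·4249·0.06045 = 4.583 m
Minor: ΣK = 3.45; h_m = ΣK·V²/2g = 0.2086 m
Total H_L = 4.583 + 0.2086 = 4.792 m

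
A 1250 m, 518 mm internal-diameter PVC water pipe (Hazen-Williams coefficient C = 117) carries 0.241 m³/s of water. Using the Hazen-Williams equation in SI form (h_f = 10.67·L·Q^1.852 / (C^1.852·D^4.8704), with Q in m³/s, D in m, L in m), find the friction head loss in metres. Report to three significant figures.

h_f ≈ 3.48 m

h_f = 10.67·1250·0.241^1.852 / (117^1.852·0.518^4.8704) = 3.480 m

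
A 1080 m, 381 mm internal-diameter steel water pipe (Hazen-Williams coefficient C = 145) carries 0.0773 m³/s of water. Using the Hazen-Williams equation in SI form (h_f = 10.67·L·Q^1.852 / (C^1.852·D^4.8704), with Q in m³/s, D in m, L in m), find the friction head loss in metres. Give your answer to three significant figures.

h_f = 10.67·1080·0.0773^1.852 / (145^1.852·0.381^4.8704) = 1.098 m

h_f ≈ 1.10 m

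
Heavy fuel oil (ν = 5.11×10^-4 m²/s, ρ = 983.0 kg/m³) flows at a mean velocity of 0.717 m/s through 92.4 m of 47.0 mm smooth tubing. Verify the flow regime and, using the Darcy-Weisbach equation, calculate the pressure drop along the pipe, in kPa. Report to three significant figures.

Δp ≈ 482 kPa

Re = VD/ν = 0.717·0.04700/5.11×10^-4 = 65.9 → laminar (Re < 2300)
f = 64/Re = 0.9705
h_f = f(L/D)V²/(2g) = 0.9705·(92.4/0.04700)·0.717²/(2·9.81) = 49.99 m
Δp = ρg·h_f = 983.0·9.81·49.99 = 482.1 kPa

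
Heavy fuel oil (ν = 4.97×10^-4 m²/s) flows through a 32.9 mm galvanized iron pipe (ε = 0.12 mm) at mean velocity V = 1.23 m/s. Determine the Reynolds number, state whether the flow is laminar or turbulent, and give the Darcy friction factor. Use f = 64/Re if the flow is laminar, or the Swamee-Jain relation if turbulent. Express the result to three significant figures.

Re = VD/ν = 1.230·0.0329/4.97×10^-4 = 81.4
Re < 2300 → laminar → f = 64/Re = 0.7860

Re ≈ 81.4; laminar; f = 64/Re ≈ 0.786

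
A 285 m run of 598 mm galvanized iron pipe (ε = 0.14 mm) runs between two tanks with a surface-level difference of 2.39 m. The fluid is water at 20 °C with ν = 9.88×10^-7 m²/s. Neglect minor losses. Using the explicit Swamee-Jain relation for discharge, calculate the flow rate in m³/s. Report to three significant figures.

Swamee-Jain (Type II): Q = -0.965·√(gD⁵h_f/L)·ln[ε/(3.7D) + √(3.17ν²L/(gD³h_f))]
√(gD⁵h_f/L) = √(9.81·0.598⁵·2.39/285) = 0.07932
ε/(3.7D) = 6.33×10^-5; √(3.17ν²L/(gD³h_f)) = 1.33×10^-5
Q = -0.965·0.07932·ln(7.654×10^-5) = 0.7254 m³/s
Check: V = 2.58 m/s, Re = 1.56×10^6, f = 0.01484, h_f = 2.40 m ≈ 2.39 m ✓

Q ≈ 0.725 m³/s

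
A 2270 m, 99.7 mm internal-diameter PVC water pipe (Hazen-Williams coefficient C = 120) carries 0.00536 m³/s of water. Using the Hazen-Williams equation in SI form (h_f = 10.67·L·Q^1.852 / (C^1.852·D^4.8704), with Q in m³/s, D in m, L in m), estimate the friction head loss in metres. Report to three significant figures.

h_f ≈ 16.0 m

h_f = 10.67·2270·0.00536^1.852 / (120^1.852·0.0997^4.8704) = 16.02 m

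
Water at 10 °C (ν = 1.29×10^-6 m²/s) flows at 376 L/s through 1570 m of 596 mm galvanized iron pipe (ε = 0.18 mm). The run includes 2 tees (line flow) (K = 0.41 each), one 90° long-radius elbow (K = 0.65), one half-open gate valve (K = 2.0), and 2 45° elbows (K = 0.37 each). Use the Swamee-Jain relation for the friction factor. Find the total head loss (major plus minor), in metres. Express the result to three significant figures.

H_L ≈ 4.33 m

V = 4Q/(πD²) = 1.348 m/s; V²/2g = 0.09258 m
Re = 6.23×10^5, ε/D = 3.02×10^-4 → f = 0.01616 (Swamee-Jain)
Major: h_f = f(L/D)·V²/2g = 0.01616·2634·0.09258 = 3.941 m
Minor: ΣK = 4.21; h_m = ΣK·V²/2g = 0.3898 m
Total H_L = 3.941 + 0.3898 = 4.331 m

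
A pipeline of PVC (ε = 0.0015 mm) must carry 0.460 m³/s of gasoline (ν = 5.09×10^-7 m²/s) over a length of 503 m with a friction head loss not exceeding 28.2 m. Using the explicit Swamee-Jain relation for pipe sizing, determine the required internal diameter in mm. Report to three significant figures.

Swamee-Jain (Type III): D = 0.66·[ε^1.25·(LQ²/(gh_f))^4.75 + ν·Q^9.4·(L/(gh_f))^5.2]^0.04
LQ²/(gh_f) = 0.3847; L/(gh_f) = 1.818
Term 1 = ε^1.25·(…)^4.75 = 5.62×10^-10; Term 2 = ν·Q^9.4·(…)^5.2 = 7.71×10^-9
D = 0.66·(5.62×10^-10 + 7.71×10^-9)^0.04 = 0.3135 m = 314 mm
Check: V = 5.96 m/s, Re = 3.67×10^6, f = 0.009701, h_f = 28.2 m ≈ 28.2 m ✓

D ≈ 314 mm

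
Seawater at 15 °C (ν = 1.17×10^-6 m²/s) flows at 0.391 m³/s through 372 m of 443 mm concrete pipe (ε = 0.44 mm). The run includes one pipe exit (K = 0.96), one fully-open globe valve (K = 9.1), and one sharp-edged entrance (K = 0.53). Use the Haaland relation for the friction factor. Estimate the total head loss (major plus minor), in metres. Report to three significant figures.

H_L ≈ 8.96 m

V = 4Q/(πD²) = 2.537 m/s; V²/2g = 0.3280 m
Re = 9.60×10^5, ε/D = 9.93×10^-4 → f = 0.01992 (Haaland)
Major: h_f = f(L/D)·V²/2g = 0.01992·839.7·0.3280 = 5.487 m
Minor: ΣK = 10.6; h_m = ΣK·V²/2g = 3.473 m
Total H_L = 5.487 + 3.473 = 8.960 m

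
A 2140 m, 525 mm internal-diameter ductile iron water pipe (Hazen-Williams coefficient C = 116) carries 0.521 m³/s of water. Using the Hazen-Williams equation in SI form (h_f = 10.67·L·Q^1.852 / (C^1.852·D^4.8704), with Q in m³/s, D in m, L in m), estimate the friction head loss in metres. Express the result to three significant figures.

h_f = 10.67·2140·0.521^1.852 / (116^1.852·0.525^4.8704) = 23.64 m

h_f ≈ 23.6 m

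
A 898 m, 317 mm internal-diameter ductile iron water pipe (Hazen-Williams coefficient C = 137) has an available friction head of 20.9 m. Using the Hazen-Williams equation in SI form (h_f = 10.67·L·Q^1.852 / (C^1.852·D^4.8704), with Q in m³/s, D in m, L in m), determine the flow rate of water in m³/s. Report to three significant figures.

Q ≈ 0.244 m³/s

Rearranging: Q = [h_f·C^1.852·D^4.8704 / (10.67·L)]^(1/1.852)
Q = [20.9·137^1.852·0.317^4.8704 / (10.67·898)]^0.540 = 0.2441 m³/s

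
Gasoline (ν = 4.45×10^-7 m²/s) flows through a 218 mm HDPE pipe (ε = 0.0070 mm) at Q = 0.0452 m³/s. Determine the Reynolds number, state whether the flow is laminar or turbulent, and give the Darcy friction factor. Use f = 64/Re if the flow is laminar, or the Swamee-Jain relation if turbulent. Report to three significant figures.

V = 4Q/(πD²) = 1.211 m/s
Re = VD/ν = 1.211·0.218/4.45×10^-7 = 5.93×10^5
Re > 4000 → turbulent; ε/D = 3.21×10^-5
Swamee-Jain: f = 0.01325

Re ≈ 5.93×10^5; turbulent; f ≈ 0.0132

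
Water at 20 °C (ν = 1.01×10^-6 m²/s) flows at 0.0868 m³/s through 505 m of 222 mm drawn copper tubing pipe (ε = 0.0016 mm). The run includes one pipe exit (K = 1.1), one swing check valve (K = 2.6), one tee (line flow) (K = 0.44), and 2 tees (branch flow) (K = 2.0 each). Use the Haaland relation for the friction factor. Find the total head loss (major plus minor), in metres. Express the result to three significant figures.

H_L ≈ 9.77 m

V = 4Q/(πD²) = 2.242 m/s; V²/2g = 0.2563 m
Re = 4.93×10^5, ε/D = 7.21×10^-6 → f = 0.01318 (Haaland)
Major: h_f = f(L/D)·V²/2g = 0.01318·2275·0.2563 = 7.682 m
Minor: ΣK = 8.14; h_m = ΣK·V²/2g = 2.086 m
Total H_L = 7.682 + 2.086 = 9.768 m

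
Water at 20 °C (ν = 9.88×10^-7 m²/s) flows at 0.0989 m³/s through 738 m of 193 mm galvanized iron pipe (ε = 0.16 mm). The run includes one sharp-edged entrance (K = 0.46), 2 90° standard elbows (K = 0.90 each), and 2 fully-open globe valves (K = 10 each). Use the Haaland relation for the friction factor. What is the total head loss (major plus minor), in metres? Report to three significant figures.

H_L ≈ 55.9 m

V = 4Q/(πD²) = 3.381 m/s; V²/2g = 0.5825 m
Re = 6.60×10^5, ε/D = 8.29×10^-4 → f = 0.01926 (Haaland)
Major: h_f = f(L/D)·V²/2g = 0.01926·3824·0.5825 = 42.90 m
Minor: ΣK = 22.3; h_m = ΣK·V²/2g = 12.97 m
Total H_L = 42.90 + 12.97 = 55.87 m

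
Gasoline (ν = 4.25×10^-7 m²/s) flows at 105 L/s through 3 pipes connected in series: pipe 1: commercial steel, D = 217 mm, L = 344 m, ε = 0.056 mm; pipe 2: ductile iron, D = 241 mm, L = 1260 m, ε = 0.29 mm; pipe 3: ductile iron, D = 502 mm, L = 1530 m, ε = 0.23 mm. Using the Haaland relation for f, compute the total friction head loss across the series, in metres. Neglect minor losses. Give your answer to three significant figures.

H ≈ 39.8 m

Pipe 1: V = 2.839 m/s, Re = 1.45×10^6, ε/D = 2.58×10^-4, f = 0.01500, h_1 = f(L/D)V²/2g = 9.769 m
Pipe 2: V = 2.302 m/s, Re = 1.31×10^6, ε/D = 0.00120, f = 0.02077, h_2 = f(L/D)V²/2g = 29.33 m
Pipe 3: V = 0.5305 m/s, Re = 6.27×10^5, ε/D = 4.58×10^-4, f = 0.01714, h_3 = f(L/D)V²/2g = 0.7492 m
Series → Q common, losses add: H = Σh = 39.84 m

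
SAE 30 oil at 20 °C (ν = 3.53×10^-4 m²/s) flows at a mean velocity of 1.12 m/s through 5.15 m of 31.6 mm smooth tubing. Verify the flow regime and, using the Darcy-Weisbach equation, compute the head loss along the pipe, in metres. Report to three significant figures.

Re = VD/ν = 1.12·0.03160/3.53×10^-4 = 100 → laminar (Re < 2300)
f = 64/Re = 0.6383
h_f = f(L/D)V²/(2g) = 0.6383·(5.15/0.03160)·1.12²/(2·9.81) = 6.651 m

h_f ≈ 6.65 m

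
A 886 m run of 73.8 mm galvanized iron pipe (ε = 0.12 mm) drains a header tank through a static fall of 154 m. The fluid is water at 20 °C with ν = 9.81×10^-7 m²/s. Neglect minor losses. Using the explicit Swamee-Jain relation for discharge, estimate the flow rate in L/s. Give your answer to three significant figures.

Q ≈ 14.1 L/s

Swamee-Jain (Type II): Q = -0.965·√(gD⁵h_f/L)·ln[ε/(3.7D) + √(3.17ν²L/(gD³h_f))]
√(gD⁵h_f/L) = √(9.81·0.0738⁵·154/886) = 0.001932
ε/(3.7D) = 4.39×10^-4; √(3.17ν²L/(gD³h_f)) = 6.67×10^-5
Q = -0.965·0.001932·ln(5.062×10^-4) = 0.01415 m³/s
Check: V = 3.31 m/s, Re = 2.49×10^5, f = 0.02317, h_f = 155 m ≈ 154 m ✓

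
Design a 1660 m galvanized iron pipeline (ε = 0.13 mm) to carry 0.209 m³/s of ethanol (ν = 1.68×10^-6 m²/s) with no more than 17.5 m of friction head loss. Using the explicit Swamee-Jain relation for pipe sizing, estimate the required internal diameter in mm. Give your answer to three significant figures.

Swamee-Jain (Type III): D = 0.66·[ε^1.25·(LQ²/(gh_f))^4.75 + ν·Q^9.4·(L/(gh_f))^5.2]^0.04
LQ²/(gh_f) = 0.4224; L/(gh_f) = 9.669
Term 1 = ε^1.25·(…)^4.75 = 2.31×10^-7; Term 2 = ν·Q^9.4·(…)^5.2 = 9.09×10^-8
D = 0.66·(2.31×10^-7 + 9.09×10^-8)^0.04 = 0.3630 m = 363 mm
Check: V = 2.02 m/s, Re = 4.36×10^5, f = 0.01697, h_f = 16.1 m ≈ 17.5 m ✓

D ≈ 363 mm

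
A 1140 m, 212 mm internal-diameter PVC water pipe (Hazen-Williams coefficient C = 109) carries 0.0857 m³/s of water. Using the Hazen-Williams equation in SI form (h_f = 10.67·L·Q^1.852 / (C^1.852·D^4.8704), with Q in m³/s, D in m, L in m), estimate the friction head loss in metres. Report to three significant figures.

h_f ≈ 41.4 m

h_f = 10.67·1140·0.0857^1.852 / (109^1.852·0.212^4.8704) = 41.37 m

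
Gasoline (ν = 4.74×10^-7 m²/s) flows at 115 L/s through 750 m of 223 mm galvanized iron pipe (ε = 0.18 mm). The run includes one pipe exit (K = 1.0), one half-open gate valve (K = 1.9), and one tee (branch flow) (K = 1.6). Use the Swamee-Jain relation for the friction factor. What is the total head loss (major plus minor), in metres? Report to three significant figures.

V = 4Q/(πD²) = 2.944 m/s; V²/2g = 0.4419 m
Re = 1.39×10^6, ε/D = 8.07×10^-4 → f = 0.01899 (Swamee-Jain)
Major: h_f = f(L/D)·V²/2g = 0.01899·3363·0.4419 = 28.22 m
Minor: ΣK = 4.50; h_m = ΣK·V²/2g = 1.988 m
Total H_L = 28.22 + 1.988 = 30.21 m

H_L ≈ 30.2 m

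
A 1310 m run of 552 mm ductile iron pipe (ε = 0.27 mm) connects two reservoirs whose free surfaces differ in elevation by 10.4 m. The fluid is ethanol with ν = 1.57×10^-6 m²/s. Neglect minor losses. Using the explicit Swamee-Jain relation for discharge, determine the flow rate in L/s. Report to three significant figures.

Swamee-Jain (Type II): Q = -0.965·√(gD⁵h_f/L)·ln[ε/(3.7D) + √(3.17ν²L/(gD³h_f))]
√(gD⁵h_f/L) = √(9.81·0.552⁵·10.4/1310) = 0.06318
ε/(3.7D) = 1.32×10^-4; √(3.17ν²L/(gD³h_f)) = 2.44×10^-5
Q = -0.965·0.06318·ln(1.566×10^-4) = 0.5342 m³/s
Check: V = 2.23 m/s, Re = 7.85×10^5, f = 0.01737, h_f = 10.5 m ≈ 10.4 m ✓

Q ≈ 534 L/s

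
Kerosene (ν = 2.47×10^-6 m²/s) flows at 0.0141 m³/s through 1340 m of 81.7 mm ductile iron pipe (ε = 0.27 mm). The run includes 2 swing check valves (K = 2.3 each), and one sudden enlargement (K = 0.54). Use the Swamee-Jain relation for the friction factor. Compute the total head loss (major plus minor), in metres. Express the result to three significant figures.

H_L ≈ 174 m

V = 4Q/(πD²) = 2.690 m/s; V²/2g = 0.3687 m
Re = 8.90×10^4, ε/D = 0.00330 → f = 0.02852 (Swamee-Jain)
Major: h_f = f(L/D)·V²/2g = 0.02852·16401·0.3687 = 172.5 m
Minor: ΣK = 5.14; h_m = ΣK·V²/2g = 1.895 m
Total H_L = 172.5 + 1.895 = 174.4 m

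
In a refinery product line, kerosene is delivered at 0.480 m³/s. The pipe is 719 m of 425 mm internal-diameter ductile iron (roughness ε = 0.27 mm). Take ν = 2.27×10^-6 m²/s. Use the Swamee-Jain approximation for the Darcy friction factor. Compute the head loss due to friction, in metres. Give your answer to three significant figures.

V = 4Q/(πD²) = 4·0.480/(π·0.425²) = 3.384 m/s
Re = VD/ν = 3.384·0.425/2.27×10^-6 = 6.33×10^5 → turbulent
ε/D = 0.27/425 = 6.35×10^-4
Swamee-Jain: f = 0.01840
h_f = f(L/D)V²/(2g) = 0.01840·(719/0.425)·3.384²/(2·9.81) = 18.17 m

h_f ≈ 18.2 m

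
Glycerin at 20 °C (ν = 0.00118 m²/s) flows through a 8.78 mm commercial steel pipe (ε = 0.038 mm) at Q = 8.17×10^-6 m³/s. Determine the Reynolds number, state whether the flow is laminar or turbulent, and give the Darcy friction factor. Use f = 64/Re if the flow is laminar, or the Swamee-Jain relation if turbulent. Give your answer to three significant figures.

V = 4Q/(πD²) = 0.1349 m/s
Re = VD/ν = 0.1349·0.00878/0.00118 = 1.00
Re < 2300 → laminar → f = 64/Re = 63.74

Re ≈ 1.00; laminar; f = 64/Re ≈ 63.7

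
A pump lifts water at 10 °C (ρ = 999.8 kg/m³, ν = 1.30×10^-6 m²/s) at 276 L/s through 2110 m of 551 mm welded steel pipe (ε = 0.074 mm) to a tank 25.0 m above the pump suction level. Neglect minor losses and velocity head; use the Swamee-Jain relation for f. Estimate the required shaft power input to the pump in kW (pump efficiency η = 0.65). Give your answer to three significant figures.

P_shaft ≈ 120 kW

V = 4Q/(πD²) = 1.157 m/s; Re = 4.91×10^5; ε/D = 1.34×10^-4; f = 0.01488
h_f = f(L/D)V²/2g = 3.891 m
Total head H = z + h_f = 25.0 + 3.891 = 28.89 m
P_hyd = ρgQH = 999.8·9.81·0.276·28.89 = 78.21 kW
P_shaft = P_hyd/η = 78.21/0.65 = 120.3 kW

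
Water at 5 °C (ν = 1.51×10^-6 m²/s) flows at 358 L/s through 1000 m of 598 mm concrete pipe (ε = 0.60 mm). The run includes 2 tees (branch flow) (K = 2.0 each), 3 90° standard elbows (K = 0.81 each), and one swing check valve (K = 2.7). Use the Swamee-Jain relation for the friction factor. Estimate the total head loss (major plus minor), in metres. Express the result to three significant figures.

H_L ≈ 3.58 m

V = 4Q/(πD²) = 1.275 m/s; V²/2g = 0.08281 m
Re = 5.05×10^5, ε/D = 0.00100 → f = 0.02036 (Swamee-Jain)
Major: h_f = f(L/D)·V²/2g = 0.02036·1672·0.08281 = 2.820 m
Minor: ΣK = 9.13; h_m = ΣK·V²/2g = 0.7561 m
Total H_L = 2.820 + 0.7561 = 3.576 m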